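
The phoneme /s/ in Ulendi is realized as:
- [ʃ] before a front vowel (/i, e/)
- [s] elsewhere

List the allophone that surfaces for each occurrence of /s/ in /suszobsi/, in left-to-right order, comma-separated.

Occurrence 1 (position 1): no conditioning environment matches → elsewhere allophone [s].
Occurrence 2 (position 3): no conditioning environment matches → elsewhere allophone [s].
Occurrence 3 (position 7): before a front vowel (/i, e/) → [ʃ].

[s], [s], [ʃ]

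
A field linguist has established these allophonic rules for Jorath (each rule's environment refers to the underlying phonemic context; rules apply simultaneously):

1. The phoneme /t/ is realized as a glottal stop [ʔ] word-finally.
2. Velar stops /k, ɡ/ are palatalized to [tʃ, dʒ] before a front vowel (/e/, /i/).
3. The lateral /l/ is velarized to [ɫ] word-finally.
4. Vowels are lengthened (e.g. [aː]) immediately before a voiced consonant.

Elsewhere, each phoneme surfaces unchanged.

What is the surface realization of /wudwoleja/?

[wuːdwoːleːja]

/w/ — not in any rule's target class → [w].
/u/ (between /w/ and /d/) occurs before a voiced consonant → [uː] by rule 4.
/d/ (between /u/ and /w/): no rule targets it → [d].
/w/ (between /d/ and /o/): no rule targets it → [w].
/o/ — between /w/ and /l/, before a voiced consonant — surfaces as [oː] (rule 4).
/l/ (between /o/ and /e/): rule 3 targets it, but not word-finally → unchanged [l].
Rule 4 applies to /e/ (between /l/ and /j/: before a voiced consonant) → [eː].
/j/ (between /e/ and /a/) is unaffected → [j].
/a/ (word-final) is in the target of rule 4 but the environment (before a voiced consonant) is not met → [a].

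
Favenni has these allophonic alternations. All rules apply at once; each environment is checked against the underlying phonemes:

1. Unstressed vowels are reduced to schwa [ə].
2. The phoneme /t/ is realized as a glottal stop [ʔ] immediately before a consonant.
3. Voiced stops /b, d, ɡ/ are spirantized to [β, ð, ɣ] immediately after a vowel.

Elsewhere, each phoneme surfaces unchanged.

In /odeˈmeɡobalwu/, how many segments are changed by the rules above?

8

Segments that undergo a rule: /o/ → [ə] (rule 1); /d/ → [ð] (rule 3); /e/ → [ə] (rule 1); /ɡ/ → [ɣ] (rule 3); /o/ → [ə] (rule 1); /b/ → [β] (rule 3); /a/ → [ə] (rule 1); /u/ → [ə] (rule 1).
All other segments surface unchanged.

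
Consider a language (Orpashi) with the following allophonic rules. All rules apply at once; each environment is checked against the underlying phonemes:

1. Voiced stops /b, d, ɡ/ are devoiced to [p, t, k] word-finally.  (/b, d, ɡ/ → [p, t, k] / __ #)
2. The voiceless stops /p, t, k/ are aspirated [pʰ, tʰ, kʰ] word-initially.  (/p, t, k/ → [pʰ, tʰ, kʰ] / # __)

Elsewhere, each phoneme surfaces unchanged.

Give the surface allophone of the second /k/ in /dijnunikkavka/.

/k/ — between /k/ and /a/; rule 2 does not apply here → [k].

[k]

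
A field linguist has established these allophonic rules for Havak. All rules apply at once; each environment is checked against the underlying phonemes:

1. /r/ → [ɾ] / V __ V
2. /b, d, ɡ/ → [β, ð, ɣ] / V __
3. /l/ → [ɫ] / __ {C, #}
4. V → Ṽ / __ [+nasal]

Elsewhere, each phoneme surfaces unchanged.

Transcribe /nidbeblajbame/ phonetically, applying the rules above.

/n/ (word-initial): no rule targets it → [n].
/i/ — between /n/ and /d/; rule 4 does not apply here → [i].
/d/ — between /i/ and /b/, immediately after a vowel — surfaces as [ð] (rule 2).
/b/ (between /d/ and /e/): rule 2 targets it, but not immediately after a vowel → unchanged [b].
/e/ (between /b/ and /b/) fails the environment for rule 4, so it stays [e].
/b/ meets the environment for rule 2 (immediately after a vowel) → [β].
/l/ (between /b/ and /a/) fails the environment for rule 3, so it stays [l].
/a/ — between /l/ and /j/; rule 4 does not apply here → [a].
/j/ stays [j].
/b/ (between /j/ and /a/) fails the environment for rule 2, so it stays [b].
Rule 4 applies to /a/ (between /b/ and /m/: before a nasal consonant) → [ã].
/m/ (between /a/ and /e/): no rule targets it → [m].
/e/ — word-final; rule 4 does not apply here → [e].

[niðbeβlajbãme]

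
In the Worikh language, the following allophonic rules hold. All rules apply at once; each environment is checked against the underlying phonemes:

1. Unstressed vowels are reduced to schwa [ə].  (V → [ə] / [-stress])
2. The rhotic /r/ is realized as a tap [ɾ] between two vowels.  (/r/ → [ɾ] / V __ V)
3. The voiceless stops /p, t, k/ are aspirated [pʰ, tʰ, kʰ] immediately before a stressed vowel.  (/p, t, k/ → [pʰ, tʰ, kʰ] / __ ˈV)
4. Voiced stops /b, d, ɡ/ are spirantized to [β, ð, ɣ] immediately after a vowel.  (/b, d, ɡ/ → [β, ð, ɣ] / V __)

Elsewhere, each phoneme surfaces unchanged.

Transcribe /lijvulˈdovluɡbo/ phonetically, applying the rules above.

/i/ (between /l/ and /j/): in an unstressed syllable, so rule 1 applies → [ə].
/u/ (between /v/ and /l/): in an unstressed syllable, so rule 1 applies → [ə].
/d/ (between /l/ and /o/): rule 4 targets it, but not immediately after a vowel → unchanged [d].
/o/ (between /d/ and /v/) is in the target of rule 1 but the environment (in an unstressed syllable) is not met → [o].
/u/ (between /l/ and /ɡ/): in an unstressed syllable, so rule 1 applies → [ə].
/ɡ/ — between /u/ and /b/, immediately after a vowel — surfaces as [ɣ] (rule 4).
/b/ (between /ɡ/ and /o/) is in the target of rule 4 but the environment (immediately after a vowel) is not met → [b].
/o/ — word-final, in an unstressed syllable — surfaces as [ə] (rule 1).

[ləjvəlˈdovləɣbə]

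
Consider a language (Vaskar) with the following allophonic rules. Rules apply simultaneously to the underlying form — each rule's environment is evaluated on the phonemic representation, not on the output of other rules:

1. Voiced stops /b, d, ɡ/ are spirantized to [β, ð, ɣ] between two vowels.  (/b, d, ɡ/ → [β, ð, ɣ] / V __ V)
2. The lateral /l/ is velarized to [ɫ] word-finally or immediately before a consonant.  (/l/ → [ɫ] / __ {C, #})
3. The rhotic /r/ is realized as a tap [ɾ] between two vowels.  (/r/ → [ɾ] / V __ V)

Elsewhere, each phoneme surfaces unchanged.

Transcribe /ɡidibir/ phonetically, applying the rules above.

/ɡ/ (word-initial): rule 1 targets it, but not between two vowels → unchanged [ɡ].
/d/ meets the environment for rule 1 (between two vowels) → [ð].
/b/ (between /i/ and /i/): between two vowels, so rule 1 applies → [β].
/r/ (word-final) is in the target of rule 3 but the environment (between two vowels) is not met → [r].

[ɡiðiβir]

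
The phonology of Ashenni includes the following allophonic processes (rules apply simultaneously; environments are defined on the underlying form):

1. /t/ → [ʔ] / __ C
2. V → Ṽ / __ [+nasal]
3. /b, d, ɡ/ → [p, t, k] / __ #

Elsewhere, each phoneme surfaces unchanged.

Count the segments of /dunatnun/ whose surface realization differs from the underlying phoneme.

Segments that undergo a rule: /u/ → [ũ] (rule 2); /t/ → [ʔ] (rule 1); /u/ → [ũ] (rule 2).
All other segments surface unchanged.

3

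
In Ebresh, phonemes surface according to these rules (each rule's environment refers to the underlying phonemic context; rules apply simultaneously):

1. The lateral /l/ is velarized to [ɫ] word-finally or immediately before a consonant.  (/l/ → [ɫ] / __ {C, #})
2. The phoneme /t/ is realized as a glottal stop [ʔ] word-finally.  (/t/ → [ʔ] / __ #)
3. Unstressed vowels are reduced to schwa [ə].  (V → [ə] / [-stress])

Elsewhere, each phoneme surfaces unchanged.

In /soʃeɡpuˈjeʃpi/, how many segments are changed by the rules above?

4

Segments that undergo a rule: /o/ → [ə] (rule 3); /e/ → [ə] (rule 3); /u/ → [ə] (rule 3); /i/ → [ə] (rule 3).
All other segments surface unchanged.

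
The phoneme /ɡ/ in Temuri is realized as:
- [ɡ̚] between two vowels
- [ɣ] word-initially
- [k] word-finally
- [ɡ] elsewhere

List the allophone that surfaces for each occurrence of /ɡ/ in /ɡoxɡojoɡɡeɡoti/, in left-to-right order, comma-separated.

Occurrence 1 (position 1): word-initially → [ɣ].
Occurrence 2 (position 4): no conditioning environment matches → elsewhere allophone [ɡ].
Occurrence 3 (position 8): no conditioning environment matches → elsewhere allophone [ɡ].
Occurrence 4 (position 9): no conditioning environment matches → elsewhere allophone [ɡ].
Occurrence 5 (position 11): between two vowels → [ɡ̚].

[ɣ], [ɡ], [ɡ], [ɡ], [ɡ̚]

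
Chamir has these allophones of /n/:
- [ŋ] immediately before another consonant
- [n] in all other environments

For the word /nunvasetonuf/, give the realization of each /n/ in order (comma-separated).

[n], [ŋ], [n]

Occurrence 1 (position 1): no conditioning environment matches → elsewhere allophone [n].
Occurrence 2 (position 3): immediately before another consonant → [ŋ].
Occurrence 3 (position 10): no conditioning environment matches → elsewhere allophone [n].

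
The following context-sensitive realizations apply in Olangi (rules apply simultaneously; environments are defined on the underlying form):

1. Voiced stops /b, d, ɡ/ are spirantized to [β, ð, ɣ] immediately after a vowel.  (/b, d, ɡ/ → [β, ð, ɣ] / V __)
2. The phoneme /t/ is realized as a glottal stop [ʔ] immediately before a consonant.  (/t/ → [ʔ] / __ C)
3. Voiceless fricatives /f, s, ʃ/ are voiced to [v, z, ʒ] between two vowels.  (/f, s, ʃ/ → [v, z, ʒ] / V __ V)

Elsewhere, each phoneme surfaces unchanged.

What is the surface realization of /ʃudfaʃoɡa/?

/ʃ/ (word-initial) fails the environment for rule 3, so it stays [ʃ].
/u/ (between /ʃ/ and /d/) is unaffected → [u].
/d/ — between /u/ and /f/, immediately after a vowel — surfaces as [ð] (rule 1).
/f/ (between /d/ and /a/): rule 3 targets it, but not between two vowels → unchanged [f].
/a/ stays [a].
/ʃ/ — between /a/ and /o/, between two vowels — surfaces as [ʒ] (rule 3).
/o/ (between /ʃ/ and /ɡ/) is unaffected → [o].
/ɡ/ (between /o/ and /a/): immediately after a vowel, so rule 1 applies → [ɣ].
/a/ (word-final): no rule targets it → [a].

[ʃuðfaʒoɣa]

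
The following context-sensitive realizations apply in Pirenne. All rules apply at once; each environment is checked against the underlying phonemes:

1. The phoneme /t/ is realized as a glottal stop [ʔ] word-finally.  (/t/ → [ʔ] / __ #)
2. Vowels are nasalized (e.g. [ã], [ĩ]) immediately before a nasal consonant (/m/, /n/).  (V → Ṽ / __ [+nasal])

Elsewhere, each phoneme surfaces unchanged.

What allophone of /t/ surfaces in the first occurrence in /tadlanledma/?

/t/ — word-initial; rule 1 does not apply here → [t].

[t]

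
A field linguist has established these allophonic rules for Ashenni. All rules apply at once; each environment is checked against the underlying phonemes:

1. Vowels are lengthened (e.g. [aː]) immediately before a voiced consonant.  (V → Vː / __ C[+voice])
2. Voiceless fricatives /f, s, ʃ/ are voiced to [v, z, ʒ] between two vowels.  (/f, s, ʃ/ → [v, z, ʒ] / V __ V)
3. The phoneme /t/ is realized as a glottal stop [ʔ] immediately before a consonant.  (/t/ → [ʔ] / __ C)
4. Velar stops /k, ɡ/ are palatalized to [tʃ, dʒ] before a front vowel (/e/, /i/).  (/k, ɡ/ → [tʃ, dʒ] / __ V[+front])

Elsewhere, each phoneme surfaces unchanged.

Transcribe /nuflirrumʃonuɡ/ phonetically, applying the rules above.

/n/ — not in any rule's target class → [n].
/u/ (between /n/ and /f/): rule 1 targets it, but not before a voiced consonant → unchanged [u].
/f/ (between /u/ and /l/): rule 2 targets it, but not between two vowels → unchanged [f].
/l/ — not in any rule's target class → [l].
/i/ meets the environment for rule 1 (before a voiced consonant) → [iː].
/r/ — not in any rule's target class → [r].
/r/ — not in any rule's target class → [r].
/u/ (between /r/ and /m/): before a voiced consonant, so rule 1 applies → [uː].
/m/ stays [m].
/ʃ/ — between /m/ and /o/; rule 2 does not apply here → [ʃ].
Rule 1 applies to /o/ (between /ʃ/ and /n/: before a voiced consonant) → [oː].
/n/ — not in any rule's target class → [n].
/u/ (between /n/ and /ɡ/): before a voiced consonant, so rule 1 applies → [uː].
/ɡ/ (word-final): rule 4 targets it, but not before a front vowel → unchanged [ɡ].

[nufliːrruːmʃoːnuːɡ]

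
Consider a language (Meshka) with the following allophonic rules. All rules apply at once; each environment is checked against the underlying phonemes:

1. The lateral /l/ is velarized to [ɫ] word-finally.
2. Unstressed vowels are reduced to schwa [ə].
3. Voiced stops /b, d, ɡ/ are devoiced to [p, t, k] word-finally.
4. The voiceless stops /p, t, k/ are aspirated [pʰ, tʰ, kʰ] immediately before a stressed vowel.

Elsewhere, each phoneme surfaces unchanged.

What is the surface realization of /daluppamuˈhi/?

/d/ — word-initial; rule 3 does not apply here → [d].
/a/ (between /d/ and /l/) occurs in an unstressed syllable → [ə] by rule 2.
/l/ — between /a/ and /u/; rule 1 does not apply here → [l].
/u/ (between /l/ and /p/): in an unstressed syllable, so rule 2 applies → [ə].
/p/ (between /u/ and /p/): rule 4 targets it, but not immediately before a stressed vowel → unchanged [p].
/p/ (between /p/ and /a/): rule 4 targets it, but not immediately before a stressed vowel → unchanged [p].
Rule 2 applies to /a/ (between /p/ and /m/: in an unstressed syllable) → [ə].
/m/ (between /a/ and /u/): no rule targets it → [m].
/u/ meets the environment for rule 2 (in an unstressed syllable) → [ə].
/h/ (between /u/ and /i/) is unaffected → [h].
/i/ (word-final) is in the target of rule 2 but the environment (in an unstressed syllable) is not met → [i].

[dələppəməˈhi]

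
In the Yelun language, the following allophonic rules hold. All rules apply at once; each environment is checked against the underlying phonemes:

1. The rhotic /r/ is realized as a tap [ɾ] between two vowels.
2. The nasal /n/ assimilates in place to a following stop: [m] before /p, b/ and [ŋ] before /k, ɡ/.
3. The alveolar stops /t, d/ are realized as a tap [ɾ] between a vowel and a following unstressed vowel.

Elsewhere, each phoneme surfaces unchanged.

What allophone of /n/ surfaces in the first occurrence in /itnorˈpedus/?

[n]

/n/ — between /t/ and /o/; rule 2 does not apply here → [n].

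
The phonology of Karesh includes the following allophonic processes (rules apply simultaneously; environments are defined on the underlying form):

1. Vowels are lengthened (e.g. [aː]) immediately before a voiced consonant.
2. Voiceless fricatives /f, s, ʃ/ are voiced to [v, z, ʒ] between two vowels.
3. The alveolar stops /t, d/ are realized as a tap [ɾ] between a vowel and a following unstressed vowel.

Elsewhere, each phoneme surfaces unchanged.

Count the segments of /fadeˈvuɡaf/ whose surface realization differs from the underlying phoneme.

Segments that undergo a rule: /a/ → [aː] (rule 1); /d/ → [ɾ] (rule 3); /e/ → [eː] (rule 1); /u/ → [uː] (rule 1).
All other segments surface unchanged.

4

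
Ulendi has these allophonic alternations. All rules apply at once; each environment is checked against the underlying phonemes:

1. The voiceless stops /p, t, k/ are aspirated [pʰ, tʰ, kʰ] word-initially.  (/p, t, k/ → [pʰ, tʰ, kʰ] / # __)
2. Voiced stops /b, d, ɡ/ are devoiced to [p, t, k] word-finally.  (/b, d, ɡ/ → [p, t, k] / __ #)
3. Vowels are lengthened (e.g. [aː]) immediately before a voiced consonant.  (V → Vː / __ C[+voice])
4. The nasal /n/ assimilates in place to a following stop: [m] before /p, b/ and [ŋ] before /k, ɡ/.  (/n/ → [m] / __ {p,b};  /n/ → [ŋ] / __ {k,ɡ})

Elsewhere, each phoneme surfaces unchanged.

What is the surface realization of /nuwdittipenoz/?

/n/ (word-initial): rule 4 targets it, but not before a labial or velar stop → unchanged [n].
/u/ (between /n/ and /w/) occurs before a voiced consonant → [uː] by rule 3.
/d/ — between /w/ and /i/; rule 2 does not apply here → [d].
/i/ (between /d/ and /t/): rule 3 targets it, but not before a voiced consonant → unchanged [i].
/t/ (between /i/ and /t/) fails the environment for rule 1, so it stays [t].
/t/ (between /t/ and /i/) is in the target of rule 1 but the environment (word-initially) is not met → [t].
/i/ (between /t/ and /p/) fails the environment for rule 3, so it stays [i].
/p/ (between /i/ and /e/) is in the target of rule 1 but the environment (word-initially) is not met → [p].
/e/ meets the environment for rule 3 (before a voiced consonant) → [eː].
/n/ (between /e/ and /o/) is in the target of rule 4 but the environment (before a labial or velar stop) is not met → [n].
/o/ (between /n/ and /z/) occurs before a voiced consonant → [oː] by rule 3.

[nuːwdittipeːnoːz]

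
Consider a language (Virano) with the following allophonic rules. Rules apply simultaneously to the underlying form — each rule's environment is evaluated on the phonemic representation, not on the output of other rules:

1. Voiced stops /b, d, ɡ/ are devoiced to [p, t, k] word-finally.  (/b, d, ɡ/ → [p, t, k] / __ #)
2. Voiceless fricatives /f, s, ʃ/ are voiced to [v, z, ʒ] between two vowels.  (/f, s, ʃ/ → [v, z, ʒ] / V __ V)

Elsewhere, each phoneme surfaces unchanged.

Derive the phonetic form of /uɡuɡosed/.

/ɡ/ — between /u/ and /u/; rule 1 does not apply here → [ɡ].
/ɡ/ (between /u/ and /o/) is in the target of rule 1 but the environment (word-finally) is not met → [ɡ].
Rule 2 applies to /s/ (between /o/ and /e/: between two vowels) → [z].
Rule 1 applies to /d/ (word-final: word-finally) → [t].

[uɡuɡozet]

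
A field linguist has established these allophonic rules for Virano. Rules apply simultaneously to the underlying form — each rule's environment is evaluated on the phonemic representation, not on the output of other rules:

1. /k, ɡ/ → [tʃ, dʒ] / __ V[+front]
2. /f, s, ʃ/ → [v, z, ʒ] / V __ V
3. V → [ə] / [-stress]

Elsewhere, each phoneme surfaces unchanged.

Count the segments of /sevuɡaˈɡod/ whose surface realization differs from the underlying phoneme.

3

Segments that undergo a rule: /e/ → [ə] (rule 3); /u/ → [ə] (rule 3); /a/ → [ə] (rule 3).
All other segments surface unchanged.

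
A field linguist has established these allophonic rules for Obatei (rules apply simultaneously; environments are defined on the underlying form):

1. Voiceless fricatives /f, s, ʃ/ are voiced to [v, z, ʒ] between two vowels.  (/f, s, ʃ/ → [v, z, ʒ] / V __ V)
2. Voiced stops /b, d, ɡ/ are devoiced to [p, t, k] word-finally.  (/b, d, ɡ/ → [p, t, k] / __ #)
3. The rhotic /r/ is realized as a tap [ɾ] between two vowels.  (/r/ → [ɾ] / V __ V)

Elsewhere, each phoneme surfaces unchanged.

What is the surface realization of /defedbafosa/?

/d/ (word-initial): rule 2 targets it, but not word-finally → unchanged [d].
/e/ — not in any rule's target class → [e].
/f/ meets the environment for rule 1 (between two vowels) → [v].
/e/ — not in any rule's target class → [e].
/d/ (between /e/ and /b/): rule 2 targets it, but not word-finally → unchanged [d].
/b/ (between /d/ and /a/) fails the environment for rule 2, so it stays [b].
/a/ stays [a].
/f/ — between /a/ and /o/, between two vowels — surfaces as [v] (rule 1).
/o/ (between /f/ and /s/) is unaffected → [o].
/s/ — between /o/ and /a/, between two vowels — surfaces as [z] (rule 1).
/a/ — not in any rule's target class → [a].

[devedbavoza]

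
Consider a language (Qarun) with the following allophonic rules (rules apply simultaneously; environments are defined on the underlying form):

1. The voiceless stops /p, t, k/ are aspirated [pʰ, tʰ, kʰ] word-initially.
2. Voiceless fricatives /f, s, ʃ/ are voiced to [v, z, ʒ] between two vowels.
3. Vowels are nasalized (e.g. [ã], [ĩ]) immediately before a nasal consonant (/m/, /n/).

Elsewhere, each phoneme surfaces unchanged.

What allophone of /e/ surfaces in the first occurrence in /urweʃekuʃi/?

[e]

/e/ (between /w/ and /ʃ/): rule 3 targets it, but not before a nasal consonant → unchanged [e].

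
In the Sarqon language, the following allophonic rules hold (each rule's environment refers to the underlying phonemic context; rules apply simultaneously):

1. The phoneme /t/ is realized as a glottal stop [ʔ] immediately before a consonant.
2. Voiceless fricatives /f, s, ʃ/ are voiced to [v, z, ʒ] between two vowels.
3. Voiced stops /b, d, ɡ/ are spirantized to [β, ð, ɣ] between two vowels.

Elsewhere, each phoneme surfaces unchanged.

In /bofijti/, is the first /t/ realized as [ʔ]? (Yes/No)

No

/t/ (between /j/ and /i/) is in the target of rule 1 but the environment (immediately before a consonant) is not met → [t].
The actual realization is [t], not [ʔ].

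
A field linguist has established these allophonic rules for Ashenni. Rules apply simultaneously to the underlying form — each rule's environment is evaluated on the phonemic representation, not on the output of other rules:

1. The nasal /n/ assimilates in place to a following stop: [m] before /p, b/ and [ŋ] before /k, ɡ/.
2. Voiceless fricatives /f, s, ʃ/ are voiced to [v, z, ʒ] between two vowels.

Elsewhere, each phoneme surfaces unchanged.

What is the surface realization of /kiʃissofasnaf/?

[kiʒissovasnaf]

/k/ — not in any rule's target class → [k].
/i/ stays [i].
/ʃ/ (between /i/ and /i/): between two vowels, so rule 2 applies → [ʒ].
/i/ (between /ʃ/ and /s/): no rule targets it → [i].
/s/ (between /i/ and /s/) is in the target of rule 2 but the environment (between two vowels) is not met → [s].
/s/ (between /s/ and /o/): rule 2 targets it, but not between two vowels → unchanged [s].
/o/ (between /s/ and /f/) is unaffected → [o].
Rule 2 applies to /f/ (between /o/ and /a/: between two vowels) → [v].
/a/ — not in any rule's target class → [a].
/s/ (between /a/ and /n/) fails the environment for rule 2, so it stays [s].
/n/ — between /s/ and /a/; rule 1 does not apply here → [n].
/a/ (between /n/ and /f/): no rule targets it → [a].
/f/ (word-final): rule 2 targets it, but not between two vowels → unchanged [f].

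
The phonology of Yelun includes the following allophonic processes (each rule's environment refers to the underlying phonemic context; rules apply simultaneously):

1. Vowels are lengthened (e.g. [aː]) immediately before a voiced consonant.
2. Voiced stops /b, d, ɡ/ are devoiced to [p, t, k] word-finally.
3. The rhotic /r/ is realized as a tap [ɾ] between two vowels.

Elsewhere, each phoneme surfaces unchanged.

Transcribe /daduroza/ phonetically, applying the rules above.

[daːduːɾoːza]

/d/ (word-initial) fails the environment for rule 2, so it stays [d].
Rule 1 applies to /a/ (between /d/ and /d/: before a voiced consonant) → [aː].
/d/ (between /a/ and /u/): rule 2 targets it, but not word-finally → unchanged [d].
Rule 1 applies to /u/ (between /d/ and /r/: before a voiced consonant) → [uː].
/r/ meets the environment for rule 3 (between two vowels) → [ɾ].
/o/ — between /r/ and /z/, before a voiced consonant — surfaces as [oː] (rule 1).
/a/ (word-final): rule 1 targets it, but not before a voiced consonant → unchanged [a].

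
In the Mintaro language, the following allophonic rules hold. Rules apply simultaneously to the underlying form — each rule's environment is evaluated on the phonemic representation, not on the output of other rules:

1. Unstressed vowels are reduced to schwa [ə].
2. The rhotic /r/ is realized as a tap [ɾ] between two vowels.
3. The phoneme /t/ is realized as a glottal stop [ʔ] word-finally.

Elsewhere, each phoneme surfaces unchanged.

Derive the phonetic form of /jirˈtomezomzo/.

/j/ — not in any rule's target class → [j].
/i/ — between /j/ and /r/, in an unstressed syllable — surfaces as [ə] (rule 1).
/r/ — between /i/ and /t/; rule 2 does not apply here → [r].
/t/ — between /r/ and /o/; rule 3 does not apply here → [t].
/o/ (between /t/ and /m/) fails the environment for rule 1, so it stays [o].
/m/ stays [m].
/e/ meets the environment for rule 1 (in an unstressed syllable) → [ə].
/z/ (between /e/ and /o/): no rule targets it → [z].
/o/ meets the environment for rule 1 (in an unstressed syllable) → [ə].
/m/ stays [m].
/z/ (between /m/ and /o/) is unaffected → [z].
/o/ (word-final) occurs in an unstressed syllable → [ə] by rule 1.

[jərˈtoməzəmzə]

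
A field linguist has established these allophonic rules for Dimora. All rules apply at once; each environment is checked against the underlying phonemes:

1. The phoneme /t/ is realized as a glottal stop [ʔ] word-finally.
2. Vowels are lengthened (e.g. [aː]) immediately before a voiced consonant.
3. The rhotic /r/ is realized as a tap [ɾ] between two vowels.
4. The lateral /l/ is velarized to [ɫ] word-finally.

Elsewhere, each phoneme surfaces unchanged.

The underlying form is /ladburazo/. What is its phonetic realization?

[laːdbuːɾaːzo]

/l/ (word-initial) is in the target of rule 4 but the environment (word-finally) is not met → [l].
/a/ (between /l/ and /d/) occurs before a voiced consonant → [aː] by rule 2.
/d/ (between /a/ and /b/): no rule targets it → [d].
/b/ stays [b].
/u/ meets the environment for rule 2 (before a voiced consonant) → [uː].
/r/ (between /u/ and /a/): between two vowels, so rule 3 applies → [ɾ].
/a/ (between /r/ and /z/) occurs before a voiced consonant → [aː] by rule 2.
/z/ — not in any rule's target class → [z].
/o/ (word-final) fails the environment for rule 2, so it stays [o].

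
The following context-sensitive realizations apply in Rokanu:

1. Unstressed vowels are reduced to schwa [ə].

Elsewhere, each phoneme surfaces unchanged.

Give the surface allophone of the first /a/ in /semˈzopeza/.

[ə]

/a/ — word-final, in an unstressed syllable — surfaces as [ə] (rule 1).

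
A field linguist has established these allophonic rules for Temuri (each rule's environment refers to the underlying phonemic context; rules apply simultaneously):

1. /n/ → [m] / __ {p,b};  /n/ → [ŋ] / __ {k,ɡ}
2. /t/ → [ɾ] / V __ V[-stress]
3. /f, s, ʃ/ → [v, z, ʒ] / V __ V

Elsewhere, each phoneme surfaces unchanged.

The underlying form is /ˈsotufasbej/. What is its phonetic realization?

[ˈsoɾuvasbej]

/s/ — word-initial; rule 3 does not apply here → [s].
Rule 2 applies to /t/ (between /o/ and /u/: between a vowel and a following unstressed vowel) → [ɾ].
/f/ meets the environment for rule 3 (between two vowels) → [v].
/s/ (between /a/ and /b/): rule 3 targets it, but not between two vowels → unchanged [s].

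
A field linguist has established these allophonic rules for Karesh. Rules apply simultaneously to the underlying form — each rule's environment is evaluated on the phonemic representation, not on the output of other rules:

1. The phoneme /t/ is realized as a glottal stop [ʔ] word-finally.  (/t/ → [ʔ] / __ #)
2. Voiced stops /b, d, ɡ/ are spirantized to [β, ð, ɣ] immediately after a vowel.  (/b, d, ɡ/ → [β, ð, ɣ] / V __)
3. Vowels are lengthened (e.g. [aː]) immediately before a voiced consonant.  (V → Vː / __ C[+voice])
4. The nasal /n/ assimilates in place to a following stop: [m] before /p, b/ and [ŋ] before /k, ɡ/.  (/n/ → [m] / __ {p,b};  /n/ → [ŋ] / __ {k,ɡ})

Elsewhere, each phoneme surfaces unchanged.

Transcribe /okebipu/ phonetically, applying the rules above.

/o/ — word-initial; rule 3 does not apply here → [o].
/k/ stays [k].
Rule 3 applies to /e/ (between /k/ and /b/: before a voiced consonant) → [eː].
/b/ (between /e/ and /i/): immediately after a vowel, so rule 2 applies → [β].
/i/ (between /b/ and /p/): rule 3 targets it, but not before a voiced consonant → unchanged [i].
/p/ (between /i/ and /u/) is unaffected → [p].
/u/ (word-final) fails the environment for rule 3, so it stays [u].

[okeːβipu]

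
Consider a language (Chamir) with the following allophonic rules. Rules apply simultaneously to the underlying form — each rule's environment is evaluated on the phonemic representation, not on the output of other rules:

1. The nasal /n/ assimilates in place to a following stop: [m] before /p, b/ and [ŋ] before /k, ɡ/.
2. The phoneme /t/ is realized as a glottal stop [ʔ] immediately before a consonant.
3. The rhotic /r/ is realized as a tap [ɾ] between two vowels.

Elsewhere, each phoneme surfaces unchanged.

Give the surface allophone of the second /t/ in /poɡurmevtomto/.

/t/ (between /m/ and /o/): rule 2 targets it, but not immediately before a consonant → unchanged [t].

[t]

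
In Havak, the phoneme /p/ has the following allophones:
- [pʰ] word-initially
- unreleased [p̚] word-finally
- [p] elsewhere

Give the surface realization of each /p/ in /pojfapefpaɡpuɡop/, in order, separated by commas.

Occurrence 1 (position 1): word-initially → [pʰ].
Occurrence 2 (position 6): no conditioning environment matches → elsewhere allophone [p].
Occurrence 3 (position 9): no conditioning environment matches → elsewhere allophone [p].
Occurrence 4 (position 12): no conditioning environment matches → elsewhere allophone [p].
Occurrence 5 (position 16): word-finally → [p̚].

[pʰ], [p], [p], [p], [p̚]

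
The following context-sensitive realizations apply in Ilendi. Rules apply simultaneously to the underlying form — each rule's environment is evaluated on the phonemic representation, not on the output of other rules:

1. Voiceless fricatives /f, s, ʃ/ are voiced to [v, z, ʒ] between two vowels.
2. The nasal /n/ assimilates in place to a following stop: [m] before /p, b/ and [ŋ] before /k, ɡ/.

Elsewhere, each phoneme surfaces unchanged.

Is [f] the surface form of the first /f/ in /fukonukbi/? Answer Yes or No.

/f/ (word-initial): rule 1 targets it, but not between two vowels → unchanged [f].
The actual realization is [f], which matches [f].

Yes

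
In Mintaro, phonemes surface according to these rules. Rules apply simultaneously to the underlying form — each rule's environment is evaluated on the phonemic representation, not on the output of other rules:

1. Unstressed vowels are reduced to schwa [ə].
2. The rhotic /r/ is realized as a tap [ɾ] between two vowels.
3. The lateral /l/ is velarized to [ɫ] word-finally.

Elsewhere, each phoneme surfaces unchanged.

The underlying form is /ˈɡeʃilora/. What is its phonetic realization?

/ɡ/ stays [ɡ].
/e/ (between /ɡ/ and /ʃ/): rule 1 targets it, but not in an unstressed syllable → unchanged [e].
/ʃ/ stays [ʃ].
/i/ meets the environment for rule 1 (in an unstressed syllable) → [ə].
/l/ (between /i/ and /o/): rule 3 targets it, but not word-finally → unchanged [l].
/o/ — between /l/ and /r/, in an unstressed syllable — surfaces as [ə] (rule 1).
Rule 2 applies to /r/ (between /o/ and /a/: between two vowels) → [ɾ].
Rule 1 applies to /a/ (word-final: in an unstressed syllable) → [ə].

[ˈɡeʃələɾə]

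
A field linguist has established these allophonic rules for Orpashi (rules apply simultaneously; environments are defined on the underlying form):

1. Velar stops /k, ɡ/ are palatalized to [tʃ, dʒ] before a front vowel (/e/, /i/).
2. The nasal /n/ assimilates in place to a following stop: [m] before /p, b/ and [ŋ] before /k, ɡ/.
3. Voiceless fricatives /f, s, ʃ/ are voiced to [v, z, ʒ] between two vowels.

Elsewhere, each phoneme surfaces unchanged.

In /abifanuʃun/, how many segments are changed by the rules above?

Segments that undergo a rule: /f/ → [v] (rule 3); /ʃ/ → [ʒ] (rule 3).
All other segments surface unchanged.

2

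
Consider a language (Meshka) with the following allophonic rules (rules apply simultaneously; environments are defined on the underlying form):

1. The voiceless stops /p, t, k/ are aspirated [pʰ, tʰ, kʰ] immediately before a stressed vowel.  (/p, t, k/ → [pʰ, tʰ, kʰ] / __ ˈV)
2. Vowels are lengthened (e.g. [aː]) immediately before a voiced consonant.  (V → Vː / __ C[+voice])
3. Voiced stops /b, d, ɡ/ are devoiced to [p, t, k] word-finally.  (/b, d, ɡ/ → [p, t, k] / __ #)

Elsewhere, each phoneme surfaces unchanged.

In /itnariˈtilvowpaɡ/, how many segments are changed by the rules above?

Segments that undergo a rule: /a/ → [aː] (rule 2); /t/ → [tʰ] (rule 1); /i/ → [iː] (rule 2); /o/ → [oː] (rule 2); /a/ → [aː] (rule 2); /ɡ/ → [k] (rule 3).
All other segments surface unchanged.

6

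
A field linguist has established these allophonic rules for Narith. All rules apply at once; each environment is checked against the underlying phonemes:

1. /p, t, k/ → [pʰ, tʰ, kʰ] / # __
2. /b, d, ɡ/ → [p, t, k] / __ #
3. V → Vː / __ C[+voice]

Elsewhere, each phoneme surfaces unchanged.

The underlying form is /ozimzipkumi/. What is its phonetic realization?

[oːziːmzipkuːmi]

Rule 3 applies to /o/ (word-initial: before a voiced consonant) → [oː].
/i/ — between /z/ and /m/, before a voiced consonant — surfaces as [iː] (rule 3).
/i/ (between /z/ and /p/) fails the environment for rule 3, so it stays [i].
/p/ — between /i/ and /k/; rule 1 does not apply here → [p].
/k/ (between /p/ and /u/): rule 1 targets it, but not word-initially → unchanged [k].
/u/ (between /k/ and /m/): before a voiced consonant, so rule 3 applies → [uː].
/i/ (word-final) fails the environment for rule 3, so it stays [i].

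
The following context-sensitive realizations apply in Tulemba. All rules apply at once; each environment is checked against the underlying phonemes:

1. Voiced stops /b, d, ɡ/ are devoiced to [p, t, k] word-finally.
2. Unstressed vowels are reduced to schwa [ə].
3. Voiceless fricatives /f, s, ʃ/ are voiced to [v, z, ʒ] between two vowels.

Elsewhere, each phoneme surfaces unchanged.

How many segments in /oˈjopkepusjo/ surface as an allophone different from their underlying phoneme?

4

Segments that undergo a rule: /o/ → [ə] (rule 2); /e/ → [ə] (rule 2); /u/ → [ə] (rule 2); /o/ → [ə] (rule 2).
All other segments surface unchanged.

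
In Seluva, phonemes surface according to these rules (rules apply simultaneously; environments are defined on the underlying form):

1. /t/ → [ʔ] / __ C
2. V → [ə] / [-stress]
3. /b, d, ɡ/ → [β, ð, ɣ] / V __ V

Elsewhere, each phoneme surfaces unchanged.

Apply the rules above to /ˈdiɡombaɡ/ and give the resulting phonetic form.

/d/ (word-initial) is in the target of rule 3 but the environment (between two vowels) is not met → [d].
/i/ (between /d/ and /ɡ/) fails the environment for rule 2, so it stays [i].
/ɡ/ — between /i/ and /o/, between two vowels — surfaces as [ɣ] (rule 3).
/o/ (between /ɡ/ and /m/): in an unstressed syllable, so rule 2 applies → [ə].
/b/ (between /m/ and /a/) fails the environment for rule 3, so it stays [b].
/a/ (between /b/ and /ɡ/) occurs in an unstressed syllable → [ə] by rule 2.
/ɡ/ (word-final): rule 3 targets it, but not between two vowels → unchanged [ɡ].

[ˈdiɣəmbəɡ]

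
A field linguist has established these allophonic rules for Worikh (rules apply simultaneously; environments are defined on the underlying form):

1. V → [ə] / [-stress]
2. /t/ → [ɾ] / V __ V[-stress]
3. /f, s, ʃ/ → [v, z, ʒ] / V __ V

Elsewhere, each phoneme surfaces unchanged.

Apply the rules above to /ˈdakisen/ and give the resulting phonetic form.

/d/ stays [d].
/a/ (between /d/ and /k/) fails the environment for rule 1, so it stays [a].
/k/ (between /a/ and /i/) is unaffected → [k].
/i/ — between /k/ and /s/, in an unstressed syllable — surfaces as [ə] (rule 1).
/s/ (between /i/ and /e/) occurs between two vowels → [z] by rule 3.
Rule 1 applies to /e/ (between /s/ and /n/: in an unstressed syllable) → [ə].
/n/ stays [n].

[ˈdakəzən]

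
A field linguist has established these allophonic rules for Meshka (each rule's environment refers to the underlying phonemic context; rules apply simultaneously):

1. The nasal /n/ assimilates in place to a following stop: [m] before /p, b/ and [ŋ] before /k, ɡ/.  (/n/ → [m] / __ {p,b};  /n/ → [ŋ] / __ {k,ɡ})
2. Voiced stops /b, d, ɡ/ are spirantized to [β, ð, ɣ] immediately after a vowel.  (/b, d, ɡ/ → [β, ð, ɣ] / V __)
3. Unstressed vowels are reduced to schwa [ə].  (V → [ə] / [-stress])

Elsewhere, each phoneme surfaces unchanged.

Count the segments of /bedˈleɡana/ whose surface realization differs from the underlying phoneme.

Segments that undergo a rule: /e/ → [ə] (rule 3); /d/ → [ð] (rule 2); /ɡ/ → [ɣ] (rule 2); /a/ → [ə] (rule 3); /a/ → [ə] (rule 3).
All other segments surface unchanged.

5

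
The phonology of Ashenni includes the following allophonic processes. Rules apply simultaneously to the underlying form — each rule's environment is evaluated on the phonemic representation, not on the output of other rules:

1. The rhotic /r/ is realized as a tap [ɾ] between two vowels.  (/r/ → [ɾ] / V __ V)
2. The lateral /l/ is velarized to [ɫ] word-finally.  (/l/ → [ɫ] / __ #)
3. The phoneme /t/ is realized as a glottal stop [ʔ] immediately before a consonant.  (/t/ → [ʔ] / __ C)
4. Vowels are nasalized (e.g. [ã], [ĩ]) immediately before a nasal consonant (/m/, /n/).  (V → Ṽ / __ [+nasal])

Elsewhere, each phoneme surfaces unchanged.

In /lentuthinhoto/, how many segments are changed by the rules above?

3

Segments that undergo a rule: /e/ → [ẽ] (rule 4); /t/ → [ʔ] (rule 3); /i/ → [ĩ] (rule 4).
All other segments surface unchanged.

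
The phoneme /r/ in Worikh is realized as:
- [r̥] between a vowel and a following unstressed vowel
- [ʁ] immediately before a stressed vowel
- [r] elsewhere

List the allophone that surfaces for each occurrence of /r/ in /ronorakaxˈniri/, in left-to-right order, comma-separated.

Occurrence 1 (position 1): no conditioning environment matches → elsewhere allophone [r].
Occurrence 2 (position 5): between a vowel and a following unstressed vowel → [r̥].
Occurrence 3 (position 12): between a vowel and a following unstressed vowel → [r̥].

[r], [r̥], [r̥]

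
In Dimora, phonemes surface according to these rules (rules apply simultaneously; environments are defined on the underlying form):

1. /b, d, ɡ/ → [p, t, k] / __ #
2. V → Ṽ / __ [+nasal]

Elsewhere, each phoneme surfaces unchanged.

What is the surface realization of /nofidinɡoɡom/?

[nofidĩnɡoɡõm]

/n/ — not in any rule's target class → [n].
/o/ (between /n/ and /f/) is in the target of rule 2 but the environment (before a nasal consonant) is not met → [o].
/f/ (between /o/ and /i/): no rule targets it → [f].
/i/ — between /f/ and /d/; rule 2 does not apply here → [i].
/d/ (between /i/ and /i/): rule 1 targets it, but not word-finally → unchanged [d].
Rule 2 applies to /i/ (between /d/ and /n/: before a nasal consonant) → [ĩ].
/n/ stays [n].
/ɡ/ (between /n/ and /o/): rule 1 targets it, but not word-finally → unchanged [ɡ].
/o/ (between /ɡ/ and /ɡ/) fails the environment for rule 2, so it stays [o].
/ɡ/ (between /o/ and /o/): rule 1 targets it, but not word-finally → unchanged [ɡ].
/o/ (between /ɡ/ and /m/): before a nasal consonant, so rule 2 applies → [õ].
/m/ (word-final) is unaffected → [m].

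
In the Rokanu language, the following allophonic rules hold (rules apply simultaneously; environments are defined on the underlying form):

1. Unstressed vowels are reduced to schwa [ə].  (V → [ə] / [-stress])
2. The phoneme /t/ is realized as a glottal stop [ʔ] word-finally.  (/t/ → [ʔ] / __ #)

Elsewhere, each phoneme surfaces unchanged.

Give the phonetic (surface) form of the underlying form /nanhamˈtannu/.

[nənhəmˈtannə]

/n/ stays [n].
/a/ meets the environment for rule 1 (in an unstressed syllable) → [ə].
/n/ (between /a/ and /h/): no rule targets it → [n].
/h/ — not in any rule's target class → [h].
Rule 1 applies to /a/ (between /h/ and /m/: in an unstressed syllable) → [ə].
/m/ (between /a/ and /t/) is unaffected → [m].
/t/ — between /m/ and /a/; rule 2 does not apply here → [t].
/a/ (between /t/ and /n/): rule 1 targets it, but not in an unstressed syllable → unchanged [a].
/n/ (between /a/ and /n/) is unaffected → [n].
/n/ (between /n/ and /u/) is unaffected → [n].
Rule 1 applies to /u/ (word-final: in an unstressed syllable) → [ə].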